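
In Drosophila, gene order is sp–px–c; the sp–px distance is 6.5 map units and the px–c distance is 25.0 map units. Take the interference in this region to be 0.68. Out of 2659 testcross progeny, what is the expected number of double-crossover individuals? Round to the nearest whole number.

Map distances give recombination frequencies of 0.065 and 0.250 for the two intervals.
With interference 0.68 (so coincidence = 0.32), expected double-crossover frequency = 0.065 × 0.250 × 0.32 = 0.00520.
Expected number = 0.00520 × 2659 = 13.83 ≈ 14.

14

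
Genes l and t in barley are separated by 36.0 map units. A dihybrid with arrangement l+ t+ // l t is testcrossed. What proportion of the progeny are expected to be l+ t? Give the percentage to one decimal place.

18.0%

A map distance of 36.0 map units corresponds to a recombination frequency of 0.360.
The F1 is l+ t+ / l t, so l+ t is a recombinant gamete class with expected frequency r/2 = 0.360/2 = 0.1800.
That is 0.1800 = 18.0% of the progeny.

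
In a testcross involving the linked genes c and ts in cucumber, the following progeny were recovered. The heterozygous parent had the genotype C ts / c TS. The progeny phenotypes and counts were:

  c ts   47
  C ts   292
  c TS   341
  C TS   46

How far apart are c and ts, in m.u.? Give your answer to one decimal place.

The recombinant classes are C TS and c ts: 46 + 47 = 93.
Recombination frequency = 93/726 = 0.1281 ≈ 12.8%, i.e. 12.8 m.u.

12.8 m.u.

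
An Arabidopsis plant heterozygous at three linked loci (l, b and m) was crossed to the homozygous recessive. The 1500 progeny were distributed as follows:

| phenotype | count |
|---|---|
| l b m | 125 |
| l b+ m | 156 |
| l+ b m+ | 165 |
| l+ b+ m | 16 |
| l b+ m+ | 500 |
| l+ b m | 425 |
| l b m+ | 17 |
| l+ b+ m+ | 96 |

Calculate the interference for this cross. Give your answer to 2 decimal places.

0.45

The two most frequent reciprocal classes, l+ b m and l b+ m+, are the parental types, so the F1 was l+ b m / l b+ m+.
The two rarest classes, l+ b+ m and l b m+, are the double crossovers. Comparing them with the parentals, only the b allele has switched, so b is the middle locus and the order is m – b – l.
m–b: (321 + 33)/1500 = 0.2360; b–l: (221 + 33)/1500 = 0.1693.
Expected DCO frequency = 0.2360 × 0.1693 ≈ 0.03995; observed = 33/1500 ≈ 0.02200.
Coefficient of coincidence = 0.02200/0.03995 ≈ 0.55; interference = 1 − 0.55 = 0.45.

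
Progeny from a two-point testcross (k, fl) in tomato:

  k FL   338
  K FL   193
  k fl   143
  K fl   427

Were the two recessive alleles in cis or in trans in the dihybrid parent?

The two most frequent classes are K fl (427) and k FL (338); these are the parental (non-recombinant) types.
So the F1 carried K fl on one chromosome and k FL on the other — the recessive alleles are on opposite chromosomes (trans / repulsion).

trans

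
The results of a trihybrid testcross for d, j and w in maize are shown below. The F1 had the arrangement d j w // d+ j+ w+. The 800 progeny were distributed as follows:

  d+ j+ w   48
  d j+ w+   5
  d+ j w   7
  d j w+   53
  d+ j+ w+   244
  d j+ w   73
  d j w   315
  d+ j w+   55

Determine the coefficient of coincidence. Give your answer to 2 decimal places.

The two rarest classes, d+ j w and d j+ w+, are the double crossovers. Comparing them with the parentals, only the d allele has switched, so d is the middle locus and the order is w – d – j.
w–d: (101 + 12)/800 = 0.1412; d–j: (128 + 12)/800 = 0.1750.
Expected DCO frequency = 0.1412 × 0.1750 ≈ 0.02471; observed = 12/800 ≈ 0.01500.
Coefficient of coincidence = 0.01500/0.02471 ≈ 0.61.

0.61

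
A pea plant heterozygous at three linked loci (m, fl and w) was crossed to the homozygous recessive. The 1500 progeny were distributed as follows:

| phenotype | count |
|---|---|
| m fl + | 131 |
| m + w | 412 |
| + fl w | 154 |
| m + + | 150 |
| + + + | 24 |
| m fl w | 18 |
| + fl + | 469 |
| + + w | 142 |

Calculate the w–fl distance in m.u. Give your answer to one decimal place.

The two most frequent reciprocal classes, + fl + and m + w, are the parental types, so the F1 was + fl + / m + w.
The two rarest classes, + + + and m fl w, are the double crossovers. Comparing them with the parentals, only the fl allele has switched, so fl is the middle locus and the order is m – fl – w.
Crossovers in the fl–w interval produce the single-crossover classes + fl w and m + + (154 + 150 = 304) plus the double crossovers (42).
RF(fl–w) = (304 + 42) / 1500 = 346/1500 = 0.2307 → 23.1 m.u.

23.1 m.u.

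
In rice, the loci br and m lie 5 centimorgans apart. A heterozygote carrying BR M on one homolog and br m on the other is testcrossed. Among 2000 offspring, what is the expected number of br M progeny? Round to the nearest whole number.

50

A map distance of 5 centimorgans corresponds to a recombination frequency of 0.050.
The F1 is BR M / br m, so br M is a recombinant gamete class with expected frequency r/2 = 0.050/2 = 0.0250.
Expected number = 0.0250 × 2000 = 50.00 ≈ 50.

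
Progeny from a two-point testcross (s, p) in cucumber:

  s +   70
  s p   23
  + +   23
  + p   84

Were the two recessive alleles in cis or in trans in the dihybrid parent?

trans

The two most frequent classes are + p (84) and s + (70); these are the parental (non-recombinant) types.
So the F1 carried + p on one chromosome and s + on the other — the recessive alleles are on opposite chromosomes (trans / repulsion).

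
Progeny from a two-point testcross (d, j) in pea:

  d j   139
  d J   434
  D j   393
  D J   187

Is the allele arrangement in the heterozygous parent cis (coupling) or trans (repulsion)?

The two most frequent classes are D j (393) and d J (434); these are the parental (non-recombinant) types.
So the F1 carried D j on one chromosome and d J on the other — the recessive alleles are on opposite chromosomes (trans / repulsion).

trans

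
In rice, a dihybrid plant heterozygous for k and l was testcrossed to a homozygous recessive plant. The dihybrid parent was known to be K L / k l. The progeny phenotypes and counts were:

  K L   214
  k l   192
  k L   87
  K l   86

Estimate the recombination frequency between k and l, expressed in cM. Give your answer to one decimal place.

The recombinant classes are K l and k L: 86 + 87 = 173.
Recombination frequency = 173/579 = 0.2988 ≈ 29.9%, i.e. 29.9 cM.

29.9 cM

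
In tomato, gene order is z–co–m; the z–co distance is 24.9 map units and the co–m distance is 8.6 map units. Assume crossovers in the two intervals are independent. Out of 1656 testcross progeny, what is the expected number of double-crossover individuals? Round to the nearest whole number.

Map distances give recombination frequencies of 0.249 and 0.086 for the two intervals.
With no interference, expected double-crossover frequency = 0.249 × 0.086 = 0.02141.
Expected number = 0.02141 × 1656 = 35.46 ≈ 35.

35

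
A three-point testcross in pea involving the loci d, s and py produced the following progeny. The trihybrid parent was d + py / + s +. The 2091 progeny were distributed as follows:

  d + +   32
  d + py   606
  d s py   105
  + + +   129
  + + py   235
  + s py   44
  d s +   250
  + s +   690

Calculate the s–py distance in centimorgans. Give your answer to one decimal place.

The two rarest classes, d + + and + s py, are the double crossovers. Comparing them with the parentals, only the py allele has switched, so py is the middle locus and the order is d – py – s.
Crossovers in the py–s interval produce the single-crossover classes d s py and + + + (105 + 129 = 234) plus the double crossovers (76).
RF(py–s) = (234 + 76) / 2091 = 310/2091 = 0.1483 → 14.8 centimorgans.

14.8 centimorgans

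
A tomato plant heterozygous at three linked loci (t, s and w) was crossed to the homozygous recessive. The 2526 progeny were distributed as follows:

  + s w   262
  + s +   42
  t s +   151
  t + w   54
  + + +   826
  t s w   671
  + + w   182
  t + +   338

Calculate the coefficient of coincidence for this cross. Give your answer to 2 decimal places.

The two most frequent reciprocal classes, t s w and + + +, are the parental types, so the F1 was t s w / + + +.
The two rarest classes, t + w and + s +, are the double crossovers. Comparing them with the parentals, only the s allele has switched, so s is the middle locus and the order is w – s – t.
w–s: (333 + 96)/2526 = 0.1698; s–t: (600 + 96)/2526 = 0.2755.
Expected DCO frequency = 0.1698 × 0.2755 ≈ 0.04678; observed = 96/2526 ≈ 0.03800.
Coefficient of coincidence = 0.03800/0.04678 ≈ 0.81.

0.81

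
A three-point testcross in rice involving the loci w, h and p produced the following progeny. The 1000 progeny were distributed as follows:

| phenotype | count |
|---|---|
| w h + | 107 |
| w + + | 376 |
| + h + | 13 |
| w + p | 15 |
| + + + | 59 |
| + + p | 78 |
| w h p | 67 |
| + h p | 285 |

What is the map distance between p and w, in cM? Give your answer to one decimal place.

15.4 cM

The two most frequent reciprocal classes, + h p and w + +, are the parental types, so the F1 was + h p / w + +.
The two rarest classes, + h + and w + p, are the double crossovers. Comparing them with the parentals, only the p allele has switched, so p is the middle locus and the order is h – p – w.
Crossovers in the p–w interval produce the single-crossover classes w h p and + + + (67 + 59 = 126) plus the double crossovers (28).
RF(p–w) = (126 + 28) / 1000 = 154/1000 = 0.1540 → 15.4 cM.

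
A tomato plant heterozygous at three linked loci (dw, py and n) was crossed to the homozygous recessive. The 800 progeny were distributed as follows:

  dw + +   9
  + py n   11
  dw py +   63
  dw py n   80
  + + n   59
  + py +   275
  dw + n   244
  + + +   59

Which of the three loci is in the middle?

n

The two most frequent reciprocal classes, + py + and dw + n, are the parental types, so the F1 was + py + / dw + n.
The two rarest classes, + py n and dw + +, are the double crossovers. Comparing them with the parentals, only the n allele has switched, so n is the middle locus and the order is dw – n – py.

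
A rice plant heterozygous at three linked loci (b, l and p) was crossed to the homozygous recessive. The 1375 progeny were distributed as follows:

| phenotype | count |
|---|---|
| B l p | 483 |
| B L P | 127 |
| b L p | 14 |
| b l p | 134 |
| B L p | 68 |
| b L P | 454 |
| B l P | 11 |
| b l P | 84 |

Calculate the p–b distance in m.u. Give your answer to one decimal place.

20.8 m.u.

The two most frequent reciprocal classes, b L P and B l p, are the parental types, so the F1 was b L P / B l p.
The two rarest classes, b L p and B l P, are the double crossovers. Comparing them with the parentals, only the p allele has switched, so p is the middle locus and the order is l – p – b.
Crossovers in the p–b interval produce the single-crossover classes B L P and b l p (127 + 134 = 261) plus the double crossovers (25).
RF(p–b) = (261 + 25) / 1375 = 286/1375 = 0.2080 → 20.8 m.u.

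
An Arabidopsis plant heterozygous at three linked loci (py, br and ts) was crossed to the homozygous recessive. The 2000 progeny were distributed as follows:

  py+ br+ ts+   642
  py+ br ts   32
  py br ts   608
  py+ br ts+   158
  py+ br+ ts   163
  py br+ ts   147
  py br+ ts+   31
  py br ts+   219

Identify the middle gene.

The two most frequent reciprocal classes, py br ts and py+ br+ ts+, are the parental types, so the F1 was py br ts / py+ br+ ts+.
The two rarest classes, py+ br ts and py br+ ts+, are the double crossovers. Comparing them with the parentals, only the py allele has switched, so py is the middle locus and the order is br – py – ts.

py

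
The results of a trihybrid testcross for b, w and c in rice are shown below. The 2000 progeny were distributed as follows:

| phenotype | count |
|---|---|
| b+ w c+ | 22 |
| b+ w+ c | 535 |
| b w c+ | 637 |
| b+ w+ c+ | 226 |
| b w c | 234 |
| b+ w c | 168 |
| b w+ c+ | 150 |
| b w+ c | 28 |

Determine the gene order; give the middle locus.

The two most frequent reciprocal classes, b+ w+ c and b w c+, are the parental types, so the F1 was b+ w+ c / b w c+.
The two rarest classes, b w+ c and b+ w c+, are the double crossovers. Comparing them with the parentals, only the b allele has switched, so b is the middle locus and the order is w – b – c.

b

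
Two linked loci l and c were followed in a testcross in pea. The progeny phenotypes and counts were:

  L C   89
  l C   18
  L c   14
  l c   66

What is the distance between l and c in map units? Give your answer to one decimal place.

17.1 map units

The two most frequent classes, L C (89) and l c (66), are the parental types, so the F1 was L C / l c.
The recombinant classes are L c and l C: 14 + 18 = 32.
Recombination frequency = 32/187 = 0.1711 ≈ 17.1%, i.e. 17.1 map units.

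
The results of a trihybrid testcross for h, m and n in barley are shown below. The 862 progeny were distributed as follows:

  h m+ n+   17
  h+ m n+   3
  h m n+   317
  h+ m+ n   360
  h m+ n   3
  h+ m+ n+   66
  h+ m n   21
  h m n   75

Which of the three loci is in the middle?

The two most frequent reciprocal classes, h+ m+ n and h m n+, are the parental types, so the F1 was h+ m+ n / h m n+.
The two rarest classes, h m+ n and h+ m n+, are the double crossovers. Comparing them with the parentals, only the h allele has switched, so h is the middle locus and the order is m – h – n.

h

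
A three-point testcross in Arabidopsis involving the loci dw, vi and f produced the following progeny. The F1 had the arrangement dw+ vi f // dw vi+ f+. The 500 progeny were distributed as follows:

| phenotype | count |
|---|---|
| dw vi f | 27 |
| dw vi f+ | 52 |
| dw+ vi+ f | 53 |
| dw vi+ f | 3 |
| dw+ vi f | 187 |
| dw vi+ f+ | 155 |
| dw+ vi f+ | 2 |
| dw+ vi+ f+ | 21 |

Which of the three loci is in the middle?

f

The two rarest classes, dw+ vi f+ and dw vi+ f, are the double crossovers. Comparing them with the parentals, only the f allele has switched, so f is the middle locus and the order is dw – f – vi.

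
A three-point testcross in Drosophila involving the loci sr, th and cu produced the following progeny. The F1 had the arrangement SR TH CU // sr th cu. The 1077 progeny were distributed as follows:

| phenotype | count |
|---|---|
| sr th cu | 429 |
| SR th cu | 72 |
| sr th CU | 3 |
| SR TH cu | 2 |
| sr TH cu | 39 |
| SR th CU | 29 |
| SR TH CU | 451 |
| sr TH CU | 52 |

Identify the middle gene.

cu

The two rarest classes, SR TH cu and sr th CU, are the double crossovers. Comparing them with the parentals, only the cu allele has switched, so cu is the middle locus and the order is sr – cu – th.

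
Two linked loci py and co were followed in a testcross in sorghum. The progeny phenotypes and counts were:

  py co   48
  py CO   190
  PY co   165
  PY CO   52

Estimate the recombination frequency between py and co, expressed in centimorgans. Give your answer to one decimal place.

22.0 centimorgans

The two most frequent classes, PY co (165) and py CO (190), are the parental types, so the F1 was PY co / py CO.
The recombinant classes are PY CO and py co: 52 + 48 = 100.
Recombination frequency = 100/455 = 0.2198 ≈ 22.0%, i.e. 22.0 centimorgans.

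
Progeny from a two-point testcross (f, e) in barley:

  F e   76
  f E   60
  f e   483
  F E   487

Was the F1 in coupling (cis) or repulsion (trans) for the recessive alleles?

The two most frequent classes are F E (487) and f e (483); these are the parental (non-recombinant) types.
So the F1 carried F E on one chromosome and f e on the other — the recessive alleles are on the same chromosome (cis / coupling).

cis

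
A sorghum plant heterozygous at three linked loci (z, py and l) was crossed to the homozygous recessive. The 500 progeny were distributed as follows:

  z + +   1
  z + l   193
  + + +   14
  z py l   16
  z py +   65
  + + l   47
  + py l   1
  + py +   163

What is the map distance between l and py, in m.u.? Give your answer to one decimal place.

The two most frequent reciprocal classes, + py + and z + l, are the parental types, so the F1 was + py + / z + l.
The two rarest classes, + py l and z + +, are the double crossovers. Comparing them with the parentals, only the l allele has switched, so l is the middle locus and the order is py – l – z.
Crossovers in the py–l interval produce the single-crossover classes + + + and z py l (14 + 16 = 30) plus the double crossovers (2).
RF(py–l) = (30 + 2) / 500 = 32/500 = 0.0640 → 6.4 m.u.

6.4 m.u.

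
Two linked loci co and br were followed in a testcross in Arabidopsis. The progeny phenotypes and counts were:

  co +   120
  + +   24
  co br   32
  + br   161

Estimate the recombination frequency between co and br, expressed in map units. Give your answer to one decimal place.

16.6 map units

The two most frequent classes, + br (161) and co + (120), are the parental types, so the F1 was + br / co +.
The recombinant classes are + + and co br: 24 + 32 = 56.
Recombination frequency = 56/337 = 0.1662 ≈ 16.6%, i.e. 16.6 map units.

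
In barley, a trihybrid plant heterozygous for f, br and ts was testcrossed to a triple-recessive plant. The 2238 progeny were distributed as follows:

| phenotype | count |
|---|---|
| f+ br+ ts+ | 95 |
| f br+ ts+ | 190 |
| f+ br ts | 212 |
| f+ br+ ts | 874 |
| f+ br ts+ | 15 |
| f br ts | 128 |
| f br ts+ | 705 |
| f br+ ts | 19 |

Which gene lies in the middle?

The two most frequent reciprocal classes, f br ts+ and f+ br+ ts, are the parental types, so the F1 was f br ts+ / f+ br+ ts.
The two rarest classes, f+ br ts+ and f br+ ts, are the double crossovers. Comparing them with the parentals, only the f allele has switched, so f is the middle locus and the order is ts – f – br.

f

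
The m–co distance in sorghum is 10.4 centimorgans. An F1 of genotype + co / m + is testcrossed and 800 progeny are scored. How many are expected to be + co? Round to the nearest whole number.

358

A map distance of 10.4 centimorgans corresponds to a recombination frequency of 0.104.
The F1 is + co / m +, so + co is a parental gamete class with expected frequency (1 − r)/2 = 0.896/2 = 0.4480.
Expected number = 0.4480 × 800 = 358.40 ≈ 358.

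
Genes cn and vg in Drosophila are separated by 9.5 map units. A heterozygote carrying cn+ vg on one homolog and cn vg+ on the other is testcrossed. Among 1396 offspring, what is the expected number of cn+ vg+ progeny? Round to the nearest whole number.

A map distance of 9.5 map units corresponds to a recombination frequency of 0.095.
The F1 is cn+ vg / cn vg+, so cn+ vg+ is a recombinant gamete class with expected frequency r/2 = 0.095/2 = 0.0475.
Expected number = 0.0475 × 1396 = 66.31 ≈ 66.

66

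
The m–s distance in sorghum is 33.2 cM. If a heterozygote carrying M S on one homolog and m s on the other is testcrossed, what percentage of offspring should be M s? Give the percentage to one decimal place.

16.6%

A map distance of 33.2 cM corresponds to a recombination frequency of 0.332.
The F1 is M S / m s, so M s is a recombinant gamete class with expected frequency r/2 = 0.332/2 = 0.1660.
That is 0.1660 = 16.6% of the progeny.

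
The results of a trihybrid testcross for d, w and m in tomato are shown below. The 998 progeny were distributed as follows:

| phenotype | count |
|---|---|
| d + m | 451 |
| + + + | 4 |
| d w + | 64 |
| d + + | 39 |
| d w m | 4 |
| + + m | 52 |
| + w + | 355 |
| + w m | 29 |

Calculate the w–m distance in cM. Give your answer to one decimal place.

The two most frequent reciprocal classes, d + m and + w +, are the parental types, so the F1 was d + m / + w +.
The two rarest classes, d w m and + + +, are the double crossovers. Comparing them with the parentals, only the w allele has switched, so w is the middle locus and the order is m – w – d.
Crossovers in the m–w interval produce the single-crossover classes d + + and + w m (39 + 29 = 68) plus the double crossovers (8).
RF(m–w) = (68 + 8) / 998 = 76/998 = 0.0762 → 7.6 cM.

7.6 cM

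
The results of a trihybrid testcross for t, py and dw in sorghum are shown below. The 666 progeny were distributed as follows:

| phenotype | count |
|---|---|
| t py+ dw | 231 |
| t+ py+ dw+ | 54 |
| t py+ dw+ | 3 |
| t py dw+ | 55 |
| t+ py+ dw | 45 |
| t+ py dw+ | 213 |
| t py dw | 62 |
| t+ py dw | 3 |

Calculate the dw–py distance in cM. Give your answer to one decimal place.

18.3 cM

The two most frequent reciprocal classes, t+ py dw+ and t py+ dw, are the parental types, so the F1 was t+ py dw+ / t py+ dw.
The two rarest classes, t+ py dw and t py+ dw+, are the double crossovers. Comparing them with the parentals, only the dw allele has switched, so dw is the middle locus and the order is py – dw – t.
Crossovers in the py–dw interval produce the single-crossover classes t+ py+ dw+ and t py dw (54 + 62 = 116) plus the double crossovers (6).
RF(py–dw) = (116 + 6) / 666 = 122/666 = 0.1832 → 18.3 cM.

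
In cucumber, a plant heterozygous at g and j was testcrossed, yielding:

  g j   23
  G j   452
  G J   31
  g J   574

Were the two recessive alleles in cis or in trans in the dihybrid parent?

trans

The two most frequent classes are G j (452) and g J (574); these are the parental (non-recombinant) types.
So the F1 carried G j on one chromosome and g J on the other — the recessive alleles are on opposite chromosomes (trans / repulsion).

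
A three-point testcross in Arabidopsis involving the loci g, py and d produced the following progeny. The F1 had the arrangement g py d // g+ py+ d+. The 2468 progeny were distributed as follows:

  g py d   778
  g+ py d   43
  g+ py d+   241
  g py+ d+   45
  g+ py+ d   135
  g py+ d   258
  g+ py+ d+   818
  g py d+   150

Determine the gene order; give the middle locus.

The two rarest classes, g+ py d and g py+ d+, are the double crossovers. Comparing them with the parentals, only the g allele has switched, so g is the middle locus and the order is py – g – d.

g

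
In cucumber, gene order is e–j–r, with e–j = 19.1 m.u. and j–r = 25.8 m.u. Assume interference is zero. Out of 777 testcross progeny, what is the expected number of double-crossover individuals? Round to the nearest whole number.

Map distances give recombination frequencies of 0.191 and 0.258 for the two intervals.
With no interference, expected double-crossover frequency = 0.191 × 0.258 = 0.04928.
Expected number = 0.04928 × 777 = 38.29 ≈ 38.

38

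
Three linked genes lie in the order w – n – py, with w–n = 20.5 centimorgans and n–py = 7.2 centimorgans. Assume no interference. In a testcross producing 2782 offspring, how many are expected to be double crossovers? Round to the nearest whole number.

Map distances give recombination frequencies of 0.205 and 0.072 for the two intervals.
With no interference, expected double-crossover frequency = 0.205 × 0.072 = 0.01476.
Expected number = 0.01476 × 2782 = 41.06 ≈ 41.

41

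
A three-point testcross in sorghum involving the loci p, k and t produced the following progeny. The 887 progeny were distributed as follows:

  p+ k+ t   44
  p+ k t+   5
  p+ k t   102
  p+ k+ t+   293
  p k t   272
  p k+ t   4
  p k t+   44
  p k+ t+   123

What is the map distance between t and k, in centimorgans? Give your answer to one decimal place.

10.9 centimorgans

The two most frequent reciprocal classes, p k t and p+ k+ t+, are the parental types, so the F1 was p k t / p+ k+ t+.
The two rarest classes, p k+ t and p+ k t+, are the double crossovers. Comparing them with the parentals, only the k allele has switched, so k is the middle locus and the order is t – k – p.
Crossovers in the t–k interval produce the single-crossover classes p k t+ and p+ k+ t (44 + 44 = 88) plus the double crossovers (9).
RF(t–k) = (88 + 9) / 887 = 97/887 = 0.1094 → 10.9 centimorgans.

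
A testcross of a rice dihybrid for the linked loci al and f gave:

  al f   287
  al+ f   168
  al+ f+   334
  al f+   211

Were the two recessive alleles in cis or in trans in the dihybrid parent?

The two most frequent classes are al+ f+ (334) and al f (287); these are the parental (non-recombinant) types.
So the F1 carried al+ f+ on one chromosome and al f on the other — the recessive alleles are on the same chromosome (cis / coupling).

cis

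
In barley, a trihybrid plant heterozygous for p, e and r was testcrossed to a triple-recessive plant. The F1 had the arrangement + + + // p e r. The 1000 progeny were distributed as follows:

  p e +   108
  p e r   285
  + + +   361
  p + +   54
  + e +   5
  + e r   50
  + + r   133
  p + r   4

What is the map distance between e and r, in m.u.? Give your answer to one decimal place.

The two rarest classes, + e + and p + r, are the double crossovers. Comparing them with the parentals, only the e allele has switched, so e is the middle locus and the order is r – e – p.
Crossovers in the r–e interval produce the single-crossover classes + + r and p e + (133 + 108 = 241) plus the double crossovers (9).
RF(r–e) = (241 + 9) / 1000 = 250/1000 = 0.2500 → 25.0 m.u.

25.0 m.u.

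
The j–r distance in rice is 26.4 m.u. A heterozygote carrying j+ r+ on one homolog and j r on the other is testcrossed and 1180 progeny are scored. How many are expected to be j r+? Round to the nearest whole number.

156

A map distance of 26.4 m.u. corresponds to a recombination frequency of 0.264.
The F1 is j+ r+ / j r, so j r+ is a recombinant gamete class with expected frequency r/2 = 0.264/2 = 0.1320.
Expected number = 0.1320 × 1180 = 155.76 ≈ 156.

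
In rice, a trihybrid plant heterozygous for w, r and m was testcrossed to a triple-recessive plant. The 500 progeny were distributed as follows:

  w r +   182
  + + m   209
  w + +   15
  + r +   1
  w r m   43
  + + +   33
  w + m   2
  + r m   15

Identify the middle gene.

The two most frequent reciprocal classes, + + m and w r +, are the parental types, so the F1 was + + m / w r +.
The two rarest classes, w + m and + r +, are the double crossovers. Comparing them with the parentals, only the w allele has switched, so w is the middle locus and the order is m – w – r.

w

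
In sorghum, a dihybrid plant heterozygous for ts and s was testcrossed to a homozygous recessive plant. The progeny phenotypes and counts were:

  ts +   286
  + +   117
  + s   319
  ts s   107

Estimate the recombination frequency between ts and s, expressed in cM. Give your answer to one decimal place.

The two most frequent classes, + s (319) and ts + (286), are the parental types, so the F1 was + s / ts +.
The recombinant classes are + + and ts s: 117 + 107 = 224.
Recombination frequency = 224/829 = 0.2702 ≈ 27.0%, i.e. 27.0 cM.

27.0 cM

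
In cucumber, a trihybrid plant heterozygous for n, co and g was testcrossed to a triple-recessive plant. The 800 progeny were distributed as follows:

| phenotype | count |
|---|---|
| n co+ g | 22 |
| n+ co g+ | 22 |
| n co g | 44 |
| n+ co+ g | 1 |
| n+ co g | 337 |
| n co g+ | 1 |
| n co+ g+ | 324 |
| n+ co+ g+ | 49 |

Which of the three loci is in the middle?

co

The two most frequent reciprocal classes, n co+ g+ and n+ co g, are the parental types, so the F1 was n co+ g+ / n+ co g.
The two rarest classes, n co g+ and n+ co+ g, are the double crossovers. Comparing them with the parentals, only the co allele has switched, so co is the middle locus and the order is g – co – n.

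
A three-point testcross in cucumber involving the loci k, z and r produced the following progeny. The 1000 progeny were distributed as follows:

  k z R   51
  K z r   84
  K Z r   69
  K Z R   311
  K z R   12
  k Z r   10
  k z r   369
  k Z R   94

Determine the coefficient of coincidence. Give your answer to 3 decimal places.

The two most frequent reciprocal classes, k z r and K Z R, are the parental types, so the F1 was k z r / K Z R.
The two rarest classes, k Z r and K z R, are the double crossovers. Comparing them with the parentals, only the z allele has switched, so z is the middle locus and the order is r – z – k.
r–z: (120 + 22)/1000 = 0.1420; z–k: (178 + 22)/1000 = 0.2000.
Expected DCO frequency = 0.1420 × 0.2000 ≈ 0.02840; observed = 22/1000 ≈ 0.02200.
Coefficient of coincidence = 0.02200/0.02840 ≈ 0.775.

0.775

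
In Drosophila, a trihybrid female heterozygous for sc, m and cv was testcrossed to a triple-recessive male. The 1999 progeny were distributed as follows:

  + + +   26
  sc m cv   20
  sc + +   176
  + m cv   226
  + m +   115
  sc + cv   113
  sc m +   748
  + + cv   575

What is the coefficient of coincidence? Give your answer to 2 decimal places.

0.75

The two most frequent reciprocal classes, + + cv and sc m +, are the parental types, so the F1 was + + cv / sc m +.
The two rarest classes, + + + and sc m cv, are the double crossovers. Comparing them with the parentals, only the cv allele has switched, so cv is the middle locus and the order is sc – cv – m.
sc–cv: (228 + 46)/1999 = 0.1371; cv–m: (402 + 46)/1999 = 0.2241.
Expected DCO frequency = 0.1371 × 0.2241 ≈ 0.03072; observed = 46/1999 ≈ 0.02301.
Coefficient of coincidence = 0.02301/0.03072 ≈ 0.75.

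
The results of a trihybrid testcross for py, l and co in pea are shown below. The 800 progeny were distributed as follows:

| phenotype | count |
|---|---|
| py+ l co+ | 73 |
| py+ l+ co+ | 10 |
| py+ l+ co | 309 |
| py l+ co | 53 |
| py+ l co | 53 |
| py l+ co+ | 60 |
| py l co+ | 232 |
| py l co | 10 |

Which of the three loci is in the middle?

co

The two most frequent reciprocal classes, py l co+ and py+ l+ co, are the parental types, so the F1 was py l co+ / py+ l+ co.
The two rarest classes, py l co and py+ l+ co+, are the double crossovers. Comparing them with the parentals, only the co allele has switched, so co is the middle locus and the order is l – co – py.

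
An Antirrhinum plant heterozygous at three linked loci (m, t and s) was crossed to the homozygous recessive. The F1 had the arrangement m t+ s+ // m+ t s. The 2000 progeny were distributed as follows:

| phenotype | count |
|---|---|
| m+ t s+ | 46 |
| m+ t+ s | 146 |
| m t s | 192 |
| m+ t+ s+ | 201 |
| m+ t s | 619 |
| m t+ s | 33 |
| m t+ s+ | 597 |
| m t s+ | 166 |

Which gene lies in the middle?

The two rarest classes, m t+ s and m+ t s+, are the double crossovers. Comparing them with the parentals, only the s allele has switched, so s is the middle locus and the order is t – s – m.

s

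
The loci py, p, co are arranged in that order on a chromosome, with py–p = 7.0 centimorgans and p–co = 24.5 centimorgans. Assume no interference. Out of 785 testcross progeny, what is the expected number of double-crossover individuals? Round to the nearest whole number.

13

Map distances give recombination frequencies of 0.070 and 0.245 for the two intervals.
With no interference, expected double-crossover frequency = 0.070 × 0.245 = 0.01715.
Expected number = 0.01715 × 785 = 13.46 ≈ 13.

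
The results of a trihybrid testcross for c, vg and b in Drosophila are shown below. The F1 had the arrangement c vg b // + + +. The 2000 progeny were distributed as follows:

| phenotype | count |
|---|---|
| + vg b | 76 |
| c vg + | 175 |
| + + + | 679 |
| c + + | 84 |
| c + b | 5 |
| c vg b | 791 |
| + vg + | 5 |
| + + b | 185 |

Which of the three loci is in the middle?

vg

The two rarest classes, c + b and + vg +, are the double crossovers. Comparing them with the parentals, only the vg allele has switched, so vg is the middle locus and the order is c – vg – b.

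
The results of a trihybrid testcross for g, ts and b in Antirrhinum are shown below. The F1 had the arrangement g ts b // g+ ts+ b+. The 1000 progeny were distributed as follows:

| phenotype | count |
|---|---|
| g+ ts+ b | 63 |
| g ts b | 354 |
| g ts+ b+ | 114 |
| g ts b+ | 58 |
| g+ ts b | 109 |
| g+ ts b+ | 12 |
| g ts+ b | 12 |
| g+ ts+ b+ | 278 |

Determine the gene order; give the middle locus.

ts

The two rarest classes, g ts+ b and g+ ts b+, are the double crossovers. Comparing them with the parentals, only the ts allele has switched, so ts is the middle locus and the order is b – ts – g.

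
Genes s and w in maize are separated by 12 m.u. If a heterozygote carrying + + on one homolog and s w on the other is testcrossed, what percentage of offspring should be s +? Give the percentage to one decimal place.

6.0%

A map distance of 12 m.u. corresponds to a recombination frequency of 0.120.
The F1 is + + / s w, so s + is a recombinant gamete class with expected frequency r/2 = 0.120/2 = 0.0600.
That is 0.0600 = 6.0% of the progeny.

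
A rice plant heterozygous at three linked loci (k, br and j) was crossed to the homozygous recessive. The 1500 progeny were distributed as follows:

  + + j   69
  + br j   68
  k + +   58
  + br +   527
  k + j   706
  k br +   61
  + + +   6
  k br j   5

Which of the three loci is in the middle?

br

The two most frequent reciprocal classes, k + j and + br +, are the parental types, so the F1 was k + j / + br +.
The two rarest classes, k br j and + + +, are the double crossovers. Comparing them with the parentals, only the br allele has switched, so br is the middle locus and the order is j – br – k.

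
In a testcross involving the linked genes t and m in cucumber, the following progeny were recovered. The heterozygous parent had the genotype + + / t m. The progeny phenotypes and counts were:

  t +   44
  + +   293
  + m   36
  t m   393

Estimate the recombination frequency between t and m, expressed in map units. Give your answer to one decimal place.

10.4 map units

The recombinant classes are + m and t +: 36 + 44 = 80.
Recombination frequency = 80/766 = 0.1044 ≈ 10.4%, i.e. 10.4 map units.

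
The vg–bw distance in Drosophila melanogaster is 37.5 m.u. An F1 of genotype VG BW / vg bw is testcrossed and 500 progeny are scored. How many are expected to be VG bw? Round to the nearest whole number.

A map distance of 37.5 m.u. corresponds to a recombination frequency of 0.375.
The F1 is VG BW / vg bw, so VG bw is a recombinant gamete class with expected frequency r/2 = 0.375/2 = 0.1875.
Expected number = 0.1875 × 500 = 93.75 ≈ 94.

94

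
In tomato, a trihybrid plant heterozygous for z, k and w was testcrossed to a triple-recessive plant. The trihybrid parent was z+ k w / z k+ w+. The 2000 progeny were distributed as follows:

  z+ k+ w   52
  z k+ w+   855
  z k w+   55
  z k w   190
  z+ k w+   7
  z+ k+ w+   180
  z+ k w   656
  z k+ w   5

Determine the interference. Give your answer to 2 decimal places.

0.47

The two rarest classes, z+ k w+ and z k+ w, are the double crossovers. Comparing them with the parentals, only the w allele has switched, so w is the middle locus and the order is z – w – k.
z–w: (370 + 12)/2000 = 0.1910; w–k: (107 + 12)/2000 = 0.0595.
Expected DCO frequency = 0.1910 × 0.0595 ≈ 0.01136; observed = 12/2000 ≈ 0.00600.
Coefficient of coincidence = 0.00600/0.01136 ≈ 0.53; interference = 1 − 0.53 = 0.47.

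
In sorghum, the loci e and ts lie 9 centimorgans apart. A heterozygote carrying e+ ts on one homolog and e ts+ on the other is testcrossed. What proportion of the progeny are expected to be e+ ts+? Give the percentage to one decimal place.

4.5%

A map distance of 9 centimorgans corresponds to a recombination frequency of 0.090.
The F1 is e+ ts / e ts+, so e+ ts+ is a recombinant gamete class with expected frequency r/2 = 0.090/2 = 0.0450.
That is 0.0450 = 4.5% of the progeny.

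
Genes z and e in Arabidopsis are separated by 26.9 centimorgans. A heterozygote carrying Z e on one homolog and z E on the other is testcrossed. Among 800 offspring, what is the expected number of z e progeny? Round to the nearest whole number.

108

A map distance of 26.9 centimorgans corresponds to a recombination frequency of 0.269.
The F1 is Z e / z E, so z e is a recombinant gamete class with expected frequency r/2 = 0.269/2 = 0.1345.
Expected number = 0.1345 × 800 = 107.60 ≈ 108.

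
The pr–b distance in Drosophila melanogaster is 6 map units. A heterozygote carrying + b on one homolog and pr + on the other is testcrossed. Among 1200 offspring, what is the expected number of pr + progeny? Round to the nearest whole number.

564

A map distance of 6 map units corresponds to a recombination frequency of 0.060.
The F1 is + b / pr +, so pr + is a parental gamete class with expected frequency (1 − r)/2 = 0.940/2 = 0.4700.
Expected number = 0.4700 × 1200 = 564.00 ≈ 564.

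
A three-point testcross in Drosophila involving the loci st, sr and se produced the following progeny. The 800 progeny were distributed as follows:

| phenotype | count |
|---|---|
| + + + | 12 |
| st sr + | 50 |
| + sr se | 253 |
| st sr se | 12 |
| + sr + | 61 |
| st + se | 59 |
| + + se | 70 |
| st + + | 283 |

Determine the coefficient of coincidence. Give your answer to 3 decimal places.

The two most frequent reciprocal classes, + sr se and st + +, are the parental types, so the F1 was + sr se / st + +.
The two rarest classes, st sr se and + + +, are the double crossovers. Comparing them with the parentals, only the st allele has switched, so st is the middle locus and the order is se – st – sr.
se–st: (120 + 24)/800 = 0.1800; st–sr: (120 + 24)/800 = 0.1800.
Expected DCO frequency = 0.1800 × 0.1800 ≈ 0.03240; observed = 24/800 ≈ 0.03000.
Coefficient of coincidence = 0.03000/0.03240 ≈ 0.926.

0.926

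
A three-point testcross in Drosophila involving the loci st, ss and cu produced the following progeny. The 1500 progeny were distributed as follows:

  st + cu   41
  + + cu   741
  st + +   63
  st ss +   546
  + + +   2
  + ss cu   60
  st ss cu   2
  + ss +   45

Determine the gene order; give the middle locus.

The two most frequent reciprocal classes, + + cu and st ss +, are the parental types, so the F1 was + + cu / st ss +.
The two rarest classes, + + + and st ss cu, are the double crossovers. Comparing them with the parentals, only the cu allele has switched, so cu is the middle locus and the order is ss – cu – st.

cu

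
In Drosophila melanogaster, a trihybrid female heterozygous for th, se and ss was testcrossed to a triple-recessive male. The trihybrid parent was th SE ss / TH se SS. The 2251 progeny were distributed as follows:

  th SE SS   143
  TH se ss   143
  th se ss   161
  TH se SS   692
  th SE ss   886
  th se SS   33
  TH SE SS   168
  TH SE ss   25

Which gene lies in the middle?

th

The two rarest classes, TH SE ss and th se SS, are the double crossovers. Comparing them with the parentals, only the th allele has switched, so th is the middle locus and the order is ss – th – se.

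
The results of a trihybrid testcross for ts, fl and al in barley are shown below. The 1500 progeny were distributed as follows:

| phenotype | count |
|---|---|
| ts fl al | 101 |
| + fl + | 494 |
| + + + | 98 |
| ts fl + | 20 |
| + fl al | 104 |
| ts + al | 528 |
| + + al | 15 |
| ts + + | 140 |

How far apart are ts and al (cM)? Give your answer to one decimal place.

18.6 cM

The two most frequent reciprocal classes, + fl + and ts + al, are the parental types, so the F1 was + fl + / ts + al.
The two rarest classes, ts fl + and + + al, are the double crossovers. Comparing them with the parentals, only the ts allele has switched, so ts is the middle locus and the order is fl – ts – al.
Crossovers in the ts–al interval produce the single-crossover classes + fl al and ts + + (104 + 140 = 244) plus the double crossovers (35).
RF(ts–al) = (244 + 35) / 1500 = 279/1500 = 0.1860 → 18.6 cM.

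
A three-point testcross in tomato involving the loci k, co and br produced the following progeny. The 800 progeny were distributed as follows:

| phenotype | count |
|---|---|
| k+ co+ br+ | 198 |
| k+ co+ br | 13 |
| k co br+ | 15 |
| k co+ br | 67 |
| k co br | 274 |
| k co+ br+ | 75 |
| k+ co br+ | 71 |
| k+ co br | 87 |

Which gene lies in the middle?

The two most frequent reciprocal classes, k+ co+ br+ and k co br, are the parental types, so the F1 was k+ co+ br+ / k co br.
The two rarest classes, k+ co+ br and k co br+, are the double crossovers. Comparing them with the parentals, only the br allele has switched, so br is the middle locus and the order is co – br – k.

br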